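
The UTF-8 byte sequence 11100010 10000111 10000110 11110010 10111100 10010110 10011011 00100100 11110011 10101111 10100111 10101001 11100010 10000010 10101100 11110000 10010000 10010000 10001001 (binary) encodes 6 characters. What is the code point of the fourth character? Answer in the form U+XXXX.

U+EF9E9

Offset 0: leading byte 0xE2 = 11100010 → 3-byte char #1 = E2 87 86.
Offset 3: leading byte 0xF2 = 11110010 → 4-byte char #2 = F2 BC 96 9B.
Offset 7: leading byte 0x24 = 00100100 → 1-byte char #3 = 24.
Offset 8: leading byte 0xF3 = 11110011 → 4-byte char #4 = F3 AF A7 A9.
Leading byte 0xF3 = 11110011 matches 11110xxx → 4-byte sequence.
Byte 1: 0xF3 = 11110011, payload 011 (3 bits).
Byte 2: 0xAF = 10101111 (10xxxxxx ✓), payload 101111.
Byte 3: 0xA7 = 10100111 (10xxxxxx ✓), payload 100111.
Byte 4: 0xA9 = 10101001 (10xxxxxx ✓), payload 101001.
Concatenate: 011101111100111101001 = 0xEF9E9 (21 bits → U+EF9E9).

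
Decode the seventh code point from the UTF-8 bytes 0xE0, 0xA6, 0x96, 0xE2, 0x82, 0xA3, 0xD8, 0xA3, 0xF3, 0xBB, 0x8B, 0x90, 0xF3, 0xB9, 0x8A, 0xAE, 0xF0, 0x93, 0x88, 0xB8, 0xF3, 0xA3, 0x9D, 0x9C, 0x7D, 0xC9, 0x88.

U+E375C

Offset 0: leading byte 0xE0 = 11100000 → 3-byte char #1 = E0 A6 96.
Offset 3: leading byte 0xE2 = 11100010 → 3-byte char #2 = E2 82 A3.
Offset 6: leading byte 0xD8 = 11011000 → 2-byte char #3 = D8 A3.
Offset 8: leading byte 0xF3 = 11110011 → 4-byte char #4 = F3 BB 8B 90.
Offset 12: leading byte 0xF3 = 11110011 → 4-byte char #5 = F3 B9 8A AE.
Offset 16: leading byte 0xF0 = 11110000 → 4-byte char #6 = F0 93 88 B8.
Offset 20: leading byte 0xF3 = 11110011 → 4-byte char #7 = F3 A3 9D 9C.
Leading byte 0xF3 = 11110011 matches 11110xxx → 4-byte sequence.
Byte 1: 0xF3 = 11110011, payload 011 (3 bits).
Byte 2: 0xA3 = 10100011 (10xxxxxx ✓), payload 100011.
Byte 3: 0x9D = 10011101 (10xxxxxx ✓), payload 011101.
Byte 4: 0x9C = 10011100 (10xxxxxx ✓), payload 011100.
Concatenate: 011100011011101011100 = 0xE375C (21 bits → U+E375C).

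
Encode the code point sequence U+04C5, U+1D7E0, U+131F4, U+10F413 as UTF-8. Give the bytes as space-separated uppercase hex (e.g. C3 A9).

U+04C5: 2-byte form → D3 85.
U+1D7E0: 4-byte form → F0 9D 9F A0.
U+131F4: 4-byte form → F0 93 87 B4.
U+10F413: 4-byte form → F4 8F 90 93.
Concatenated (14 bytes): D3 85 F0 9D 9F A0 F0 93 87 B4 F4 8F 90 93.

D3 85 F0 9D 9F A0 F0 93 87 B4 F4 8F 90 93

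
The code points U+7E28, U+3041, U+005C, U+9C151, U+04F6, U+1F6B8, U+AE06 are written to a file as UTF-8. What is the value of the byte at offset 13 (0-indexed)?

U+7E28 → 3-byte form E7 B8 A8 at offsets 0–2.
U+3041 → 3-byte form E3 81 81 at offsets 3–5.
U+005C → 1-byte form 5C at offsets 6–6.
U+9C151 → 4-byte form F2 9C 85 91 at offsets 7–10.
U+04F6 → 2-byte form D3 B6 at offsets 11–12.
U+1F6B8 → 4-byte form F0 9F 9A B8 at offsets 13–16.
Offset 13 falls in char 6's range; it's byte 1 of F0 9F 9A B8 = 0xF0.

0xF0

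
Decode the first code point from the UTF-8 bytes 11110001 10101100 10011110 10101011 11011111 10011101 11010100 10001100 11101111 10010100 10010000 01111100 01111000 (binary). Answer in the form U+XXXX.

Offset 0: leading byte 0xF1 = 11110001 → 4-byte char #1 = F1 AC 9E AB.
Leading byte 0xF1 = 11110001 matches 11110xxx → 4-byte sequence.
Byte 1: 0xF1 = 11110001, payload 001 (3 bits).
Byte 2: 0xAC = 10101100 (10xxxxxx ✓), payload 101100.
Byte 3: 0x9E = 10011110 (10xxxxxx ✓), payload 011110.
Byte 4: 0xAB = 10101011 (10xxxxxx ✓), payload 101011.
Concatenate: 001101100011110101011 = 0x6C7AB (21 bits → U+6C7AB).

U+6C7AB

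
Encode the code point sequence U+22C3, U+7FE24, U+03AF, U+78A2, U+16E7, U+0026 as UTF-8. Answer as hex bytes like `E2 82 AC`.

E2 8B 83 F1 BF B8 A4 CE AF E7 A2 A2 E1 9B A7 26

U+22C3: 3-byte form → E2 8B 83.
U+7FE24: 4-byte form → F1 BF B8 A4.
U+03AF: 2-byte form → CE AF.
U+78A2: 3-byte form → E7 A2 A2.
U+16E7: 3-byte form → E1 9B A7.
U+0026: 1-byte form → 26.
Concatenated (16 bytes): E2 8B 83 F1 BF B8 A4 CE AF E7 A2 A2 E1 9B A7 26.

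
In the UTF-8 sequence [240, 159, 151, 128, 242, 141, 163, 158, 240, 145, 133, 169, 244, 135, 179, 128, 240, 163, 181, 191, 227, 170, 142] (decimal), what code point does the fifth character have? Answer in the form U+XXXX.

U+23D7F

Offset 0: leading byte 0xF0 = 11110000 → 4-byte char #1 = F0 9F 97 80.
Offset 4: leading byte 0xF2 = 11110010 → 4-byte char #2 = F2 8D A3 9E.
Offset 8: leading byte 0xF0 = 11110000 → 4-byte char #3 = F0 91 85 A9.
Offset 12: leading byte 0xF4 = 11110100 → 4-byte char #4 = F4 87 B3 80.
Offset 16: leading byte 0xF0 = 11110000 → 4-byte char #5 = F0 A3 B5 BF.
Leading byte 0xF0 = 11110000 matches 11110xxx → 4-byte sequence.
Byte 1: 0xF0 = 11110000, payload 000 (3 bits).
Byte 2: 0xA3 = 10100011 (10xxxxxx ✓), payload 100011.
Byte 3: 0xB5 = 10110101 (10xxxxxx ✓), payload 110101.
Byte 4: 0xBF = 10111111 (10xxxxxx ✓), payload 111111.
Concatenate: 000100011110101111111 = 0x23D7F (21 bits → U+23D7F).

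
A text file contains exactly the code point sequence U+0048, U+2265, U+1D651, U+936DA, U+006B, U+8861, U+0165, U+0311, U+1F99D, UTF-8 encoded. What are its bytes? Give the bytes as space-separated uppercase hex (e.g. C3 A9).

48 E2 89 A5 F0 9D 99 91 F2 93 9B 9A 6B E8 A1 A1 C5 A5 CC 91 F0 9F A6 9D

U+0048: 1-byte form → 48.
U+2265: 3-byte form → E2 89 A5.
U+1D651: 4-byte form → F0 9D 99 91.
U+936DA: 4-byte form → F2 93 9B 9A.
U+006B: 1-byte form → 6B.
U+8861: 3-byte form → E8 A1 A1.
U+0165: 2-byte form → C5 A5.
U+0311: 2-byte form → CC 91.
U+1F99D: 4-byte form → F0 9F A6 9D.
Concatenated (24 bytes): 48 E2 89 A5 F0 9D 99 91 F2 93 9B 9A 6B E8 A1 A1 C5 A5 CC 91 F0 9F A6 9D.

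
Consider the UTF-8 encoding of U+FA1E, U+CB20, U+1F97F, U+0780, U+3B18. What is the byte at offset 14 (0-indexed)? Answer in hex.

0x98

U+FA1E → 3-byte form EF A8 9E at offsets 0–2.
U+CB20 → 3-byte form EC AC A0 at offsets 3–5.
U+1F97F → 4-byte form F0 9F A5 BF at offsets 6–9.
U+0780 → 2-byte form DE 80 at offsets 10–11.
U+3B18 → 3-byte form E3 AC 98 at offsets 12–14.
Offset 14 falls in char 5's range; it's byte 3 of E3 AC 98 = 0x98.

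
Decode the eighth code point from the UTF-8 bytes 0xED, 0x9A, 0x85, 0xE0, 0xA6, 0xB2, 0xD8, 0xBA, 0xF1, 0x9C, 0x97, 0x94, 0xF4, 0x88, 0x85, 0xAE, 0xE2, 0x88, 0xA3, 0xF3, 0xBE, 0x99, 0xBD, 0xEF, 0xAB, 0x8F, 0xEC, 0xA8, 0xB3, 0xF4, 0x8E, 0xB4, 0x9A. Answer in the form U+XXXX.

Offset 0: leading byte 0xED = 11101101 → 3-byte char #1 = ED 9A 85.
Offset 3: leading byte 0xE0 = 11100000 → 3-byte char #2 = E0 A6 B2.
Offset 6: leading byte 0xD8 = 11011000 → 2-byte char #3 = D8 BA.
Offset 8: leading byte 0xF1 = 11110001 → 4-byte char #4 = F1 9C 97 94.
Offset 12: leading byte 0xF4 = 11110100 → 4-byte char #5 = F4 88 85 AE.
Offset 16: leading byte 0xE2 = 11100010 → 3-byte char #6 = E2 88 A3.
Offset 19: leading byte 0xF3 = 11110011 → 4-byte char #7 = F3 BE 99 BD.
Offset 23: leading byte 0xEF = 11101111 → 3-byte char #8 = EF AB 8F.
Leading byte 0xEF = 11101111 matches 1110xxxx → 3-byte sequence.
Byte 1: 0xEF = 11101111, payload 1111 (4 bits).
Byte 2: 0xAB = 10101011 (10xxxxxx ✓), payload 101011.
Byte 3: 0x8F = 10001111 (10xxxxxx ✓), payload 001111.
Concatenate: 1111101011001111 = 0xFACF (16 bits → U+FACF).

U+FACF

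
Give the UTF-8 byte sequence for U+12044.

F0 92 81 84

U+12044 = 0x12044 = 73796 decimal. In range U+10000–U+10FFFF → 4-byte form: 11110xxx 10xxxxxx 10xxxxxx 10xxxxxx.
Binary (21 bits): 000010010000001000100.
Split 3+6+6+6: 000 | 010010 | 000001 | 000100.
Byte 1: 11110000 = 0xF0.
Byte 2: 10010010 = 0x92.
Byte 3: 10000001 = 0x81.
Byte 4: 10000100 = 0x84.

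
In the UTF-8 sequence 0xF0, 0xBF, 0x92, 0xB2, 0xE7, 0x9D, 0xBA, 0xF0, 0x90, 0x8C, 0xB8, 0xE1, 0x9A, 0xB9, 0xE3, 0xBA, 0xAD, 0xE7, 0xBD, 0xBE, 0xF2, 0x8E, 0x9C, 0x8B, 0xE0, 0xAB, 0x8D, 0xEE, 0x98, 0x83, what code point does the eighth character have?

Offset 0: leading byte 0xF0 = 11110000 → 4-byte char #1 = F0 BF 92 B2.
Offset 4: leading byte 0xE7 = 11100111 → 3-byte char #2 = E7 9D BA.
Offset 7: leading byte 0xF0 = 11110000 → 4-byte char #3 = F0 90 8C B8.
Offset 11: leading byte 0xE1 = 11100001 → 3-byte char #4 = E1 9A B9.
Offset 14: leading byte 0xE3 = 11100011 → 3-byte char #5 = E3 BA AD.
Offset 17: leading byte 0xE7 = 11100111 → 3-byte char #6 = E7 BD BE.
Offset 20: leading byte 0xF2 = 11110010 → 4-byte char #7 = F2 8E 9C 8B.
Offset 24: leading byte 0xE0 = 11100000 → 3-byte char #8 = E0 AB 8D.
Leading byte 0xE0 = 11100000 matches 1110xxxx → 3-byte sequence.
Byte 1: 0xE0 = 11100000, payload 0000 (4 bits).
Byte 2: 0xAB = 10101011 (10xxxxxx ✓), payload 101011.
Byte 3: 0x8D = 10001101 (10xxxxxx ✓), payload 001101.
Concatenate: 0000101011001101 = 0xACD (16 bits → U+0ACD).

U+0ACD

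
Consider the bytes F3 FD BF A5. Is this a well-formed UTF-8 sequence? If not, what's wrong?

invalid (non-continuation byte where continuation expected)

Leading byte 0xF3 = 11110011 → 4-byte form.
Byte 2 is 0xFD = 11111101, which is not 10xxxxxx — expected a continuation byte.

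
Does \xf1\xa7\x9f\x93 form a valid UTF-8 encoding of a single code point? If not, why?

valid

Leading byte 0xF1 = 11110001 → 4-byte form.
Continuation bytes 0xA7=10100111, 0x9F=10011111, 0x93=10010011 all match 10xxxxxx.
Decoded value 0x677D3 is ≥ 0x10000 (shortest form) and not a surrogate.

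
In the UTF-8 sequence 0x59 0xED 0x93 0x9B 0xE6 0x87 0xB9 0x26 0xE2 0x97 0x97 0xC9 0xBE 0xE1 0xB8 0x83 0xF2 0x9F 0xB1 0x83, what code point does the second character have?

Offset 0: leading byte 0x59 = 01011001 → 1-byte char #1 = 59.
Offset 1: leading byte 0xED = 11101101 → 3-byte char #2 = ED 93 9B.
Leading byte 0xED = 11101101 matches 1110xxxx → 3-byte sequence.
Byte 1: 0xED = 11101101, payload 1101 (4 bits).
Byte 2: 0x93 = 10010011 (10xxxxxx ✓), payload 010011.
Byte 3: 0x9B = 10011011 (10xxxxxx ✓), payload 011011.
Concatenate: 1101010011011011 = 0xD4DB (16 bits → U+D4DB).

U+D4DB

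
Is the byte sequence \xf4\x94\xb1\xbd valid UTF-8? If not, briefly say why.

Leading byte 0xF4 = 11110100 → 4-byte form.
Payload = 0x114C7D, which exceeds U+10FFFF, the maximum Unicode code point. (Leading bytes F5–FF, or F4 followed by ≥ 0x90, are invalid.)

invalid (encodes a value above U+10FFFF)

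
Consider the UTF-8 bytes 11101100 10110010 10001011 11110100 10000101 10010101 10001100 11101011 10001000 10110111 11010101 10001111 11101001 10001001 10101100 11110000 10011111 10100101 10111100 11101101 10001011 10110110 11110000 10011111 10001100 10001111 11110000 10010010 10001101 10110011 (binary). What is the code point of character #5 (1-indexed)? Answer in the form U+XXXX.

U+926C

Offset 0: leading byte 0xEC = 11101100 → 3-byte char #1 = EC B2 8B.
Offset 3: leading byte 0xF4 = 11110100 → 4-byte char #2 = F4 85 95 8C.
Offset 7: leading byte 0xEB = 11101011 → 3-byte char #3 = EB 88 B7.
Offset 10: leading byte 0xD5 = 11010101 → 2-byte char #4 = D5 8F.
Offset 12: leading byte 0xE9 = 11101001 → 3-byte char #5 = E9 89 AC.
Leading byte 0xE9 = 11101001 matches 1110xxxx → 3-byte sequence.
Byte 1: 0xE9 = 11101001, payload 1001 (4 bits).
Byte 2: 0x89 = 10001001 (10xxxxxx ✓), payload 001001.
Byte 3: 0xAC = 10101100 (10xxxxxx ✓), payload 101100.
Concatenate: 1001001001101100 = 0x926C (16 bits → U+926C).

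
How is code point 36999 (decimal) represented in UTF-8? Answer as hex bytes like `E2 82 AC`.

E9 82 87

U+9087 = 0x9087 = 36999 decimal. In range U+0800–U+FFFF → 3-byte form: 1110xxxx 10xxxxxx 10xxxxxx.
Binary (16 bits): 1001000010000111.
Split 4+6+6: 1001 | 000010 | 000111.
Byte 1: 11101001 = 0xE9.
Byte 2: 10000010 = 0x82.
Byte 3: 10000111 = 0x87.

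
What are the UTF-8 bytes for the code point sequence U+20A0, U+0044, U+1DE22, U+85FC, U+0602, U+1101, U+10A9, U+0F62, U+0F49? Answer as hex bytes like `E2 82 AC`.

U+20A0: 3-byte form → E2 82 A0.
U+0044: 1-byte form → 44.
U+1DE22: 4-byte form → F0 9D B8 A2.
U+85FC: 3-byte form → E8 97 BC.
U+0602: 2-byte form → D8 82.
U+1101: 3-byte form → E1 84 81.
U+10A9: 3-byte form → E1 82 A9.
U+0F62: 3-byte form → E0 BD A2.
U+0F49: 3-byte form → E0 BD 89.
Concatenated (25 bytes): E2 82 A0 44 F0 9D B8 A2 E8 97 BC D8 82 E1 84 81 E1 82 A9 E0 BD A2 E0 BD 89.

E2 82 A0 44 F0 9D B8 A2 E8 97 BC D8 82 E1 84 81 E1 82 A9 E0 BD A2 E0 BD 89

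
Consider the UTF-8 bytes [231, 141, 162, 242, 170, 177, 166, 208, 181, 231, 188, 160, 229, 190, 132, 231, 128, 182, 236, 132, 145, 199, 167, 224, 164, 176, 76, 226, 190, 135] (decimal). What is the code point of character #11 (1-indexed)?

Offset 0: leading byte 0xE7 = 11100111 → 3-byte char #1 = E7 8D A2.
Offset 3: leading byte 0xF2 = 11110010 → 4-byte char #2 = F2 AA B1 A6.
Offset 7: leading byte 0xD0 = 11010000 → 2-byte char #3 = D0 B5.
Offset 9: leading byte 0xE7 = 11100111 → 3-byte char #4 = E7 BC A0.
Offset 12: leading byte 0xE5 = 11100101 → 3-byte char #5 = E5 BE 84.
Offset 15: leading byte 0xE7 = 11100111 → 3-byte char #6 = E7 80 B6.
Offset 18: leading byte 0xEC = 11101100 → 3-byte char #7 = EC 84 91.
Offset 21: leading byte 0xC7 = 11000111 → 2-byte char #8 = C7 A7.
Offset 23: leading byte 0xE0 = 11100000 → 3-byte char #9 = E0 A4 B0.
Offset 26: leading byte 0x4C = 01001100 → 1-byte char #10 = 4C.
Offset 27: leading byte 0xE2 = 11100010 → 3-byte char #11 = E2 BE 87.
Leading byte 0xE2 = 11100010 matches 1110xxxx → 3-byte sequence.
Byte 1: 0xE2 = 11100010, payload 0010 (4 bits).
Byte 2: 0xBE = 10111110 (10xxxxxx ✓), payload 111110.
Byte 3: 0x87 = 10000111 (10xxxxxx ✓), payload 000111.
Concatenate: 0010111110000111 = 0x2F87 (16 bits → U+2F87).

U+2F87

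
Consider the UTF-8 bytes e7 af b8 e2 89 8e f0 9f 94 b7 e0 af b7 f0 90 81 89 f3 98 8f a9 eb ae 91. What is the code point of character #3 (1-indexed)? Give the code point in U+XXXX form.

Offset 0: leading byte 0xE7 = 11100111 → 3-byte char #1 = E7 AF B8.
Offset 3: leading byte 0xE2 = 11100010 → 3-byte char #2 = E2 89 8E.
Offset 6: leading byte 0xF0 = 11110000 → 4-byte char #3 = F0 9F 94 B7.
Leading byte 0xF0 = 11110000 matches 11110xxx → 4-byte sequence.
Byte 1: 0xF0 = 11110000, payload 000 (3 bits).
Byte 2: 0x9F = 10011111 (10xxxxxx ✓), payload 011111.
Byte 3: 0x94 = 10010100 (10xxxxxx ✓), payload 010100.
Byte 4: 0xB7 = 10110111 (10xxxxxx ✓), payload 110111.
Concatenate: 000011111010100110111 = 0x1F537 (21 bits → U+1F537).

U+1F537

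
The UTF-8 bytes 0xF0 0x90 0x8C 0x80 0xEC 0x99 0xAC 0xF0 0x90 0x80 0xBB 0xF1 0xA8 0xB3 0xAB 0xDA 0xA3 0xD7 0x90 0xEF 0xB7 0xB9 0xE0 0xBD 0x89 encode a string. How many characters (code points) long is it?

Byte at offset 0: 0xF0 = 11110000 → 4-byte char (#1). Advance 4.
Byte at offset 4: 0xEC = 11101100 → 3-byte char (#2). Advance 3.
Byte at offset 7: 0xF0 = 11110000 → 4-byte char (#3). Advance 4.
Byte at offset 11: 0xF1 = 11110001 → 4-byte char (#4). Advance 4.
Byte at offset 15: 0xDA = 11011010 → 2-byte char (#5). Advance 2.
Byte at offset 17: 0xD7 = 11010111 → 2-byte char (#6). Advance 2.
Byte at offset 19: 0xEF = 11101111 → 3-byte char (#7). Advance 3.
Byte at offset 22: 0xE0 = 11100000 → 3-byte char (#8). Advance 3.
Reached end at offset 25 after 8 code points.

8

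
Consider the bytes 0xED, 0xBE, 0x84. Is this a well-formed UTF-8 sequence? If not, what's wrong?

Structurally a 3-byte sequence; payload = 0xDF84.
But 0xDF84 is in U+D800–U+DFFF, the surrogate range. Surrogates are not Unicode scalar values and are forbidden in UTF-8.

invalid (encodes a surrogate (U+D800–U+DFFF))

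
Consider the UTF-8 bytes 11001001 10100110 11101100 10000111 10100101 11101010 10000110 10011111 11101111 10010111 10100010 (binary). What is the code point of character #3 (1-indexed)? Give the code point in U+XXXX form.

Offset 0: leading byte 0xC9 = 11001001 → 2-byte char #1 = C9 A6.
Offset 2: leading byte 0xEC = 11101100 → 3-byte char #2 = EC 87 A5.
Offset 5: leading byte 0xEA = 11101010 → 3-byte char #3 = EA 86 9F.
Leading byte 0xEA = 11101010 matches 1110xxxx → 3-byte sequence.
Byte 1: 0xEA = 11101010, payload 1010 (4 bits).
Byte 2: 0x86 = 10000110 (10xxxxxx ✓), payload 000110.
Byte 3: 0x9F = 10011111 (10xxxxxx ✓), payload 011111.
Concatenate: 1010000110011111 = 0xA19F (16 bits → U+A19F).

U+A19F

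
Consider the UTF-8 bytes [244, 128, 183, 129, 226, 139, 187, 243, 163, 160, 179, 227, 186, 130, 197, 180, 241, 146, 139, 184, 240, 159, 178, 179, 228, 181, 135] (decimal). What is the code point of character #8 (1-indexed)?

U+4D47

Offset 0: leading byte 0xF4 = 11110100 → 4-byte char #1 = F4 80 B7 81.
Offset 4: leading byte 0xE2 = 11100010 → 3-byte char #2 = E2 8B BB.
Offset 7: leading byte 0xF3 = 11110011 → 4-byte char #3 = F3 A3 A0 B3.
Offset 11: leading byte 0xE3 = 11100011 → 3-byte char #4 = E3 BA 82.
Offset 14: leading byte 0xC5 = 11000101 → 2-byte char #5 = C5 B4.
Offset 16: leading byte 0xF1 = 11110001 → 4-byte char #6 = F1 92 8B B8.
Offset 20: leading byte 0xF0 = 11110000 → 4-byte char #7 = F0 9F B2 B3.
Offset 24: leading byte 0xE4 = 11100100 → 3-byte char #8 = E4 B5 87.
Leading byte 0xE4 = 11100100 matches 1110xxxx → 3-byte sequence.
Byte 1: 0xE4 = 11100100, payload 0100 (4 bits).
Byte 2: 0xB5 = 10110101 (10xxxxxx ✓), payload 110101.
Byte 3: 0x87 = 10000111 (10xxxxxx ✓), payload 000111.
Concatenate: 0100110101000111 = 0x4D47 (16 bits → U+4D47).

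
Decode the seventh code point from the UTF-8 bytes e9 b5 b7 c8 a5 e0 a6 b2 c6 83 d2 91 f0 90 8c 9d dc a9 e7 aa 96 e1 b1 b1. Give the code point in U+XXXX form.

U+0729

Offset 0: leading byte 0xE9 = 11101001 → 3-byte char #1 = E9 B5 B7.
Offset 3: leading byte 0xC8 = 11001000 → 2-byte char #2 = C8 A5.
Offset 5: leading byte 0xE0 = 11100000 → 3-byte char #3 = E0 A6 B2.
Offset 8: leading byte 0xC6 = 11000110 → 2-byte char #4 = C6 83.
Offset 10: leading byte 0xD2 = 11010010 → 2-byte char #5 = D2 91.
Offset 12: leading byte 0xF0 = 11110000 → 4-byte char #6 = F0 90 8C 9D.
Offset 16: leading byte 0xDC = 11011100 → 2-byte char #7 = DC A9.
Leading byte 0xDC = 11011100 matches 110xxxxx → 2-byte sequence.
Byte 1: 0xDC = 11011100, payload 11100 (5 bits).
Byte 2: 0xA9 = 10101001 (10xxxxxx ✓), payload 101001.
Concatenate: 11100101001 = 0x729 (11 bits → U+0729).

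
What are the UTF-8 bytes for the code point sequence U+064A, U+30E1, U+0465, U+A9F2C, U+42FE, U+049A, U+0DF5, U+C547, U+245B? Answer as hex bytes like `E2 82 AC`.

D9 8A E3 83 A1 D1 A5 F2 A9 BC AC E4 8B BE D2 9A E0 B7 B5 EC 95 87 E2 91 9B

U+064A: 2-byte form → D9 8A.
U+30E1: 3-byte form → E3 83 A1.
U+0465: 2-byte form → D1 A5.
U+A9F2C: 4-byte form → F2 A9 BC AC.
U+42FE: 3-byte form → E4 8B BE.
U+049A: 2-byte form → D2 9A.
U+0DF5: 3-byte form → E0 B7 B5.
U+C547: 3-byte form → EC 95 87.
U+245B: 3-byte form → E2 91 9B.
Concatenated (25 bytes): D9 8A E3 83 A1 D1 A5 F2 A9 BC AC E4 8B BE D2 9A E0 B7 B5 EC 95 87 E2 91 9B.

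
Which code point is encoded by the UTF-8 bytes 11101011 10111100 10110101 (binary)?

Leading byte 0xEB = 11101011 matches 1110xxxx → 3-byte sequence.
Byte 1: 0xEB = 11101011, payload 1011 (4 bits).
Byte 2: 0xBC = 10111100 (10xxxxxx ✓), payload 111100.
Byte 3: 0xB5 = 10110101 (10xxxxxx ✓), payload 110101.
Concatenate: 1011111100110101 = 0xBF35 (16 bits → U+BF35).

U+BF35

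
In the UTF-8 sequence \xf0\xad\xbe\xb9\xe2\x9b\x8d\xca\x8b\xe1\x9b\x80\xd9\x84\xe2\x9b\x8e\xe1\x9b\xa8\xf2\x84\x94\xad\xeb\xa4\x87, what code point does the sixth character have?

U+26CE

Offset 0: leading byte 0xF0 = 11110000 → 4-byte char #1 = F0 AD BE B9.
Offset 4: leading byte 0xE2 = 11100010 → 3-byte char #2 = E2 9B 8D.
Offset 7: leading byte 0xCA = 11001010 → 2-byte char #3 = CA 8B.
Offset 9: leading byte 0xE1 = 11100001 → 3-byte char #4 = E1 9B 80.
Offset 12: leading byte 0xD9 = 11011001 → 2-byte char #5 = D9 84.
Offset 14: leading byte 0xE2 = 11100010 → 3-byte char #6 = E2 9B 8E.
Leading byte 0xE2 = 11100010 matches 1110xxxx → 3-byte sequence.
Byte 1: 0xE2 = 11100010, payload 0010 (4 bits).
Byte 2: 0x9B = 10011011 (10xxxxxx ✓), payload 011011.
Byte 3: 0x8E = 10001110 (10xxxxxx ✓), payload 001110.
Concatenate: 0010011011001110 = 0x26CE (16 bits → U+26CE).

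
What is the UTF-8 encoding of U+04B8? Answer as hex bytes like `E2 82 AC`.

U+04B8 = 0x4B8 = 1208 decimal. In range U+0080–U+07FF → 2-byte form: 110xxxxx 10xxxxxx.
Binary (11 bits): 10010111000.
Split 5+6: 10010 | 111000.
Byte 1: 11010010 = 0xD2.
Byte 2: 10111000 = 0xB8.

D2 B8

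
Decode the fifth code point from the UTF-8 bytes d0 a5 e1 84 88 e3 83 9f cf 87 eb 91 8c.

Offset 0: leading byte 0xD0 = 11010000 → 2-byte char #1 = D0 A5.
Offset 2: leading byte 0xE1 = 11100001 → 3-byte char #2 = E1 84 88.
Offset 5: leading byte 0xE3 = 11100011 → 3-byte char #3 = E3 83 9F.
Offset 8: leading byte 0xCF = 11001111 → 2-byte char #4 = CF 87.
Offset 10: leading byte 0xEB = 11101011 → 3-byte char #5 = EB 91 8C.
Leading byte 0xEB = 11101011 matches 1110xxxx → 3-byte sequence.
Byte 1: 0xEB = 11101011, payload 1011 (4 bits).
Byte 2: 0x91 = 10010001 (10xxxxxx ✓), payload 010001.
Byte 3: 0x8C = 10001100 (10xxxxxx ✓), payload 001100.
Concatenate: 1011010001001100 = 0xB44C (16 bits → U+B44C).

U+B44C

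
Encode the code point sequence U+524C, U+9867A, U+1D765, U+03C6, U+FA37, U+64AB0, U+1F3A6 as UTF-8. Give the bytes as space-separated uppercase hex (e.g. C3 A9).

U+524C: 3-byte form → E5 89 8C.
U+9867A: 4-byte form → F2 98 99 BA.
U+1D765: 4-byte form → F0 9D 9D A5.
U+03C6: 2-byte form → CF 86.
U+FA37: 3-byte form → EF A8 B7.
U+64AB0: 4-byte form → F1 A4 AA B0.
U+1F3A6: 4-byte form → F0 9F 8E A6.
Concatenated (24 bytes): E5 89 8C F2 98 99 BA F0 9D 9D A5 CF 86 EF A8 B7 F1 A4 AA B0 F0 9F 8E A6.

E5 89 8C F2 98 99 BA F0 9D 9D A5 CF 86 EF A8 B7 F1 A4 AA B0 F0 9F 8E A6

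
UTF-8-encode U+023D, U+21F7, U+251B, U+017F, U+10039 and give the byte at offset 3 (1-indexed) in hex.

0xE2

1-indexed offset 3 is 0-indexed offset 2.
U+023D → 2-byte form C8 BD at offsets 0–1.
U+21F7 → 3-byte form E2 87 B7 at offsets 2–4.
Offset 2 falls in char 2's range; it's byte 1 of E2 87 B7 = 0xE2.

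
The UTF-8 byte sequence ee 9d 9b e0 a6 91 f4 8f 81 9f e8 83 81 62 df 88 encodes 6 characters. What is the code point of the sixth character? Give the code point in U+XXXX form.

Offset 0: leading byte 0xEE = 11101110 → 3-byte char #1 = EE 9D 9B.
Offset 3: leading byte 0xE0 = 11100000 → 3-byte char #2 = E0 A6 91.
Offset 6: leading byte 0xF4 = 11110100 → 4-byte char #3 = F4 8F 81 9F.
Offset 10: leading byte 0xE8 = 11101000 → 3-byte char #4 = E8 83 81.
Offset 13: leading byte 0x62 = 01100010 → 1-byte char #5 = 62.
Offset 14: leading byte 0xDF = 11011111 → 2-byte char #6 = DF 88.
Leading byte 0xDF = 11011111 matches 110xxxxx → 2-byte sequence.
Byte 1: 0xDF = 11011111, payload 11111 (5 bits).
Byte 2: 0x88 = 10001000 (10xxxxxx ✓), payload 001000.
Concatenate: 11111001000 = 0x7C8 (11 bits → U+07C8).

U+07C8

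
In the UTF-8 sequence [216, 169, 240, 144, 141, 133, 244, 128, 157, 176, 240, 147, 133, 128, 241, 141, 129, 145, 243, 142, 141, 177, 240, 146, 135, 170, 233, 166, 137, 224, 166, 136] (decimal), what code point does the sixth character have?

Offset 0: leading byte 0xD8 = 11011000 → 2-byte char #1 = D8 A9.
Offset 2: leading byte 0xF0 = 11110000 → 4-byte char #2 = F0 90 8D 85.
Offset 6: leading byte 0xF4 = 11110100 → 4-byte char #3 = F4 80 9D B0.
Offset 10: leading byte 0xF0 = 11110000 → 4-byte char #4 = F0 93 85 80.
Offset 14: leading byte 0xF1 = 11110001 → 4-byte char #5 = F1 8D 81 91.
Offset 18: leading byte 0xF3 = 11110011 → 4-byte char #6 = F3 8E 8D B1.
Leading byte 0xF3 = 11110011 matches 11110xxx → 4-byte sequence.
Byte 1: 0xF3 = 11110011, payload 011 (3 bits).
Byte 2: 0x8E = 10001110 (10xxxxxx ✓), payload 001110.
Byte 3: 0x8D = 10001101 (10xxxxxx ✓), payload 001101.
Byte 4: 0xB1 = 10110001 (10xxxxxx ✓), payload 110001.
Concatenate: 011001110001101110001 = 0xCE371 (21 bits → U+CE371).

U+CE371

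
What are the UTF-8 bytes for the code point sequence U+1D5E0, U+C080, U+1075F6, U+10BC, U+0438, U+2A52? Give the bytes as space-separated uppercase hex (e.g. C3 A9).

U+1D5E0: 4-byte form → F0 9D 97 A0.
U+C080: 3-byte form → EC 82 80.
U+1075F6: 4-byte form → F4 87 97 B6.
U+10BC: 3-byte form → E1 82 BC.
U+0438: 2-byte form → D0 B8.
U+2A52: 3-byte form → E2 A9 92.
Concatenated (19 bytes): F0 9D 97 A0 EC 82 80 F4 87 97 B6 E1 82 BC D0 B8 E2 A9 92.

F0 9D 97 A0 EC 82 80 F4 87 97 B6 E1 82 BC D0 B8 E2 A9 92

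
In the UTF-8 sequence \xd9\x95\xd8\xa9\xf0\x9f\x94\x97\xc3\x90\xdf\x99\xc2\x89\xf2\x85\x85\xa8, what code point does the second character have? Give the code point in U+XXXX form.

U+0629

Offset 0: leading byte 0xD9 = 11011001 → 2-byte char #1 = D9 95.
Offset 2: leading byte 0xD8 = 11011000 → 2-byte char #2 = D8 A9.
Leading byte 0xD8 = 11011000 matches 110xxxxx → 2-byte sequence.
Byte 1: 0xD8 = 11011000, payload 11000 (5 bits).
Byte 2: 0xA9 = 10101001 (10xxxxxx ✓), payload 101001.
Concatenate: 11000101001 = 0x629 (11 bits → U+0629).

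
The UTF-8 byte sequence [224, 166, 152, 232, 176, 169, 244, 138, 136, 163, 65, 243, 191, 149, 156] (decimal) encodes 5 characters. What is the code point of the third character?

Offset 0: leading byte 0xE0 = 11100000 → 3-byte char #1 = E0 A6 98.
Offset 3: leading byte 0xE8 = 11101000 → 3-byte char #2 = E8 B0 A9.
Offset 6: leading byte 0xF4 = 11110100 → 4-byte char #3 = F4 8A 88 A3.
Leading byte 0xF4 = 11110100 matches 11110xxx → 4-byte sequence.
Byte 1: 0xF4 = 11110100, payload 100 (3 bits).
Byte 2: 0x8A = 10001010 (10xxxxxx ✓), payload 001010.
Byte 3: 0x88 = 10001000 (10xxxxxx ✓), payload 001000.
Byte 4: 0xA3 = 10100011 (10xxxxxx ✓), payload 100011.
Concatenate: 100001010001000100011 = 0x10A223 (21 bits → U+10A223).

U+10A223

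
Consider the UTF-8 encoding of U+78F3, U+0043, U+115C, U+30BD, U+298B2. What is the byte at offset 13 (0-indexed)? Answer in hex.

0xB2

U+78F3 → 3-byte form E7 A3 B3 at offsets 0–2.
U+0043 → 1-byte form 43 at offsets 3–3.
U+115C → 3-byte form E1 85 9C at offsets 4–6.
U+30BD → 3-byte form E3 82 BD at offsets 7–9.
U+298B2 → 4-byte form F0 A9 A2 B2 at offsets 10–13.
Offset 13 falls in char 5's range; it's byte 4 of F0 A9 A2 B2 = 0xB2.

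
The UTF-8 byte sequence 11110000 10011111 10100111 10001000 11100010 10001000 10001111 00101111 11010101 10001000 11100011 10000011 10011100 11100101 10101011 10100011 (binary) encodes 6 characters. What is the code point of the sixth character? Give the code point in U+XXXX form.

U+5AE3

Offset 0: leading byte 0xF0 = 11110000 → 4-byte char #1 = F0 9F A7 88.
Offset 4: leading byte 0xE2 = 11100010 → 3-byte char #2 = E2 88 8F.
Offset 7: leading byte 0x2F = 00101111 → 1-byte char #3 = 2F.
Offset 8: leading byte 0xD5 = 11010101 → 2-byte char #4 = D5 88.
Offset 10: leading byte 0xE3 = 11100011 → 3-byte char #5 = E3 83 9C.
Offset 13: leading byte 0xE5 = 11100101 → 3-byte char #6 = E5 AB A3.
Leading byte 0xE5 = 11100101 matches 1110xxxx → 3-byte sequence.
Byte 1: 0xE5 = 11100101, payload 0101 (4 bits).
Byte 2: 0xAB = 10101011 (10xxxxxx ✓), payload 101011.
Byte 3: 0xA3 = 10100011 (10xxxxxx ✓), payload 100011.
Concatenate: 0101101011100011 = 0x5AE3 (16 bits → U+5AE3).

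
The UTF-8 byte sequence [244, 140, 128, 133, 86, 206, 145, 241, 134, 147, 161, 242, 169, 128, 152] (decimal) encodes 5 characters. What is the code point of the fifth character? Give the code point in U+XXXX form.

Offset 0: leading byte 0xF4 = 11110100 → 4-byte char #1 = F4 8C 80 85.
Offset 4: leading byte 0x56 = 01010110 → 1-byte char #2 = 56.
Offset 5: leading byte 0xCE = 11001110 → 2-byte char #3 = CE 91.
Offset 7: leading byte 0xF1 = 11110001 → 4-byte char #4 = F1 86 93 A1.
Offset 11: leading byte 0xF2 = 11110010 → 4-byte char #5 = F2 A9 80 98.
Leading byte 0xF2 = 11110010 matches 11110xxx → 4-byte sequence.
Byte 1: 0xF2 = 11110010, payload 010 (3 bits).
Byte 2: 0xA9 = 10101001 (10xxxxxx ✓), payload 101001.
Byte 3: 0x80 = 10000000 (10xxxxxx ✓), payload 000000.
Byte 4: 0x98 = 10011000 (10xxxxxx ✓), payload 011000.
Concatenate: 010101001000000011000 = 0xA9018 (21 bits → U+A9018).

U+A9018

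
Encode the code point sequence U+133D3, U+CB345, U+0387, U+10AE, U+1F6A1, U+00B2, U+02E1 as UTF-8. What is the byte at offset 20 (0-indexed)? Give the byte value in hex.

U+133D3 → 4-byte form F0 93 8F 93 at offsets 0–3.
U+CB345 → 4-byte form F3 8B 8D 85 at offsets 4–7.
U+0387 → 2-byte form CE 87 at offsets 8–9.
U+10AE → 3-byte form E1 82 AE at offsets 10–12.
U+1F6A1 → 4-byte form F0 9F 9A A1 at offsets 13–16.
U+00B2 → 2-byte form C2 B2 at offsets 17–18.
U+02E1 → 2-byte form CB A1 at offsets 19–20.
Offset 20 falls in char 7's range; it's byte 2 of CB A1 = 0xA1.

0xA1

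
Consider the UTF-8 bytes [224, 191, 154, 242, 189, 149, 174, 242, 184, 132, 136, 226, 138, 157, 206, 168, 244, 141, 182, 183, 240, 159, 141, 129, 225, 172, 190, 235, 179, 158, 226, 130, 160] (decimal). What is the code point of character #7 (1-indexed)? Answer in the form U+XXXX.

Offset 0: leading byte 0xE0 = 11100000 → 3-byte char #1 = E0 BF 9A.
Offset 3: leading byte 0xF2 = 11110010 → 4-byte char #2 = F2 BD 95 AE.
Offset 7: leading byte 0xF2 = 11110010 → 4-byte char #3 = F2 B8 84 88.
Offset 11: leading byte 0xE2 = 11100010 → 3-byte char #4 = E2 8A 9D.
Offset 14: leading byte 0xCE = 11001110 → 2-byte char #5 = CE A8.
Offset 16: leading byte 0xF4 = 11110100 → 4-byte char #6 = F4 8D B6 B7.
Offset 20: leading byte 0xF0 = 11110000 → 4-byte char #7 = F0 9F 8D 81.
Leading byte 0xF0 = 11110000 matches 11110xxx → 4-byte sequence.
Byte 1: 0xF0 = 11110000, payload 000 (3 bits).
Byte 2: 0x9F = 10011111 (10xxxxxx ✓), payload 011111.
Byte 3: 0x8D = 10001101 (10xxxxxx ✓), payload 001101.
Byte 4: 0x81 = 10000001 (10xxxxxx ✓), payload 000001.
Concatenate: 000011111001101000001 = 0x1F341 (21 bits → U+1F341).

U+1F341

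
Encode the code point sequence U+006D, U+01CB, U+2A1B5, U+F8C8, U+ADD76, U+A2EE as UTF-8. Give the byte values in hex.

U+006D: 1-byte form → 6D.
U+01CB: 2-byte form → C7 8B.
U+2A1B5: 4-byte form → F0 AA 86 B5.
U+F8C8: 3-byte form → EF A3 88.
U+ADD76: 4-byte form → F2 AD B5 B6.
U+A2EE: 3-byte form → EA 8B AE.
Concatenated (17 bytes): 6D C7 8B F0 AA 86 B5 EF A3 88 F2 AD B5 B6 EA 8B AE.

6D C7 8B F0 AA 86 B5 EF A3 88 F2 AD B5 B6 EA 8B AE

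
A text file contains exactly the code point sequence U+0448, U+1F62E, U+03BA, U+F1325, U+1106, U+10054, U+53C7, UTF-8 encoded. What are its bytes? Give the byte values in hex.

D1 88 F0 9F 98 AE CE BA F3 B1 8C A5 E1 84 86 F0 90 81 94 E5 8F 87

U+0448: 2-byte form → D1 88.
U+1F62E: 4-byte form → F0 9F 98 AE.
U+03BA: 2-byte form → CE BA.
U+F1325: 4-byte form → F3 B1 8C A5.
U+1106: 3-byte form → E1 84 86.
U+10054: 4-byte form → F0 90 81 94.
U+53C7: 3-byte form → E5 8F 87.
Concatenated (22 bytes): D1 88 F0 9F 98 AE CE BA F3 B1 8C A5 E1 84 86 F0 90 81 94 E5 8F 87.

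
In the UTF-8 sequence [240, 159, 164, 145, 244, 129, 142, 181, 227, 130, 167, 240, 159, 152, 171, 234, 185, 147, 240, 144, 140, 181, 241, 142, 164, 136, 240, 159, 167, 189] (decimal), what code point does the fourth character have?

U+1F62B

Offset 0: leading byte 0xF0 = 11110000 → 4-byte char #1 = F0 9F A4 91.
Offset 4: leading byte 0xF4 = 11110100 → 4-byte char #2 = F4 81 8E B5.
Offset 8: leading byte 0xE3 = 11100011 → 3-byte char #3 = E3 82 A7.
Offset 11: leading byte 0xF0 = 11110000 → 4-byte char #4 = F0 9F 98 AB.
Leading byte 0xF0 = 11110000 matches 11110xxx → 4-byte sequence.
Byte 1: 0xF0 = 11110000, payload 000 (3 bits).
Byte 2: 0x9F = 10011111 (10xxxxxx ✓), payload 011111.
Byte 3: 0x98 = 10011000 (10xxxxxx ✓), payload 011000.
Byte 4: 0xAB = 10101011 (10xxxxxx ✓), payload 101011.
Concatenate: 000011111011000101011 = 0x1F62B (21 bits → U+1F62B).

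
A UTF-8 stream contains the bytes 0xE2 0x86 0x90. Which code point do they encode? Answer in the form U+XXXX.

Leading byte 0xE2 = 11100010 matches 1110xxxx → 3-byte sequence.
Byte 1: 0xE2 = 11100010, payload 0010 (4 bits).
Byte 2: 0x86 = 10000110 (10xxxxxx ✓), payload 000110.
Byte 3: 0x90 = 10010000 (10xxxxxx ✓), payload 010000.
Concatenate: 0010000110010000 = 0x2190 (16 bits → U+2190).

U+2190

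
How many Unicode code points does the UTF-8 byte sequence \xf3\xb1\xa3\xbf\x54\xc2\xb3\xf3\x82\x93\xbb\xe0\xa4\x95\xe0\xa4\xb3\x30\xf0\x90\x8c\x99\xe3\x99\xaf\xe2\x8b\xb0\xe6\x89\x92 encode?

11

Byte at offset 0: 0xF3 = 11110011 → 4-byte char (#1). Advance 4.
Byte at offset 4: 0x54 = 01010100 → 1-byte char (#2). Advance 1.
Byte at offset 5: 0xC2 = 11000010 → 2-byte char (#3). Advance 2.
Byte at offset 7: 0xF3 = 11110011 → 4-byte char (#4). Advance 4.
Byte at offset 11: 0xE0 = 11100000 → 3-byte char (#5). Advance 3.
Byte at offset 14: 0xE0 = 11100000 → 3-byte char (#6). Advance 3.
Byte at offset 17: 0x30 = 00110000 → 1-byte char (#7). Advance 1.
Byte at offset 18: 0xF0 = 11110000 → 4-byte char (#8). Advance 4.
Byte at offset 22: 0xE3 = 11100011 → 3-byte char (#9). Advance 3.
Byte at offset 25: 0xE2 = 11100010 → 3-byte char (#10). Advance 3.
Byte at offset 28: 0xE6 = 11100110 → 3-byte char (#11). Advance 3.
Reached end at offset 31 after 11 code points.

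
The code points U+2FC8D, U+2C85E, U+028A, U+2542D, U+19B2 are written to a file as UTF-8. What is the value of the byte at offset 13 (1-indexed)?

0x90

1-indexed offset 13 is 0-indexed offset 12.
U+2FC8D → 4-byte form F0 AF B2 8D at offsets 0–3.
U+2C85E → 4-byte form F0 AC A1 9E at offsets 4–7.
U+028A → 2-byte form CA 8A at offsets 8–9.
U+2542D → 4-byte form F0 A5 90 AD at offsets 10–13.
Offset 12 falls in char 4's range; it's byte 3 of F0 A5 90 AD = 0x90.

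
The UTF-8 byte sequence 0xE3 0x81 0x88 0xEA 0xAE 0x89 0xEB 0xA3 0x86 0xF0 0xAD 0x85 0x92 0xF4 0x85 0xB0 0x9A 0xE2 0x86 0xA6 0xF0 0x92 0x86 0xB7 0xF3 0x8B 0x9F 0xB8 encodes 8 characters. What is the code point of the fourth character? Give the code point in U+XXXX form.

U+2D152

Offset 0: leading byte 0xE3 = 11100011 → 3-byte char #1 = E3 81 88.
Offset 3: leading byte 0xEA = 11101010 → 3-byte char #2 = EA AE 89.
Offset 6: leading byte 0xEB = 11101011 → 3-byte char #3 = EB A3 86.
Offset 9: leading byte 0xF0 = 11110000 → 4-byte char #4 = F0 AD 85 92.
Leading byte 0xF0 = 11110000 matches 11110xxx → 4-byte sequence.
Byte 1: 0xF0 = 11110000, payload 000 (3 bits).
Byte 2: 0xAD = 10101101 (10xxxxxx ✓), payload 101101.
Byte 3: 0x85 = 10000101 (10xxxxxx ✓), payload 000101.
Byte 4: 0x92 = 10010010 (10xxxxxx ✓), payload 010010.
Concatenate: 000101101000101010010 = 0x2D152 (21 bits → U+2D152).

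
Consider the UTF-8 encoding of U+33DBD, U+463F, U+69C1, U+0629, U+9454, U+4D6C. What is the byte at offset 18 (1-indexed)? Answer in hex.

1-indexed offset 18 is 0-indexed offset 17.
U+33DBD → 4-byte form F0 B3 B6 BD at offsets 0–3.
U+463F → 3-byte form E4 98 BF at offsets 4–6.
U+69C1 → 3-byte form E6 A7 81 at offsets 7–9.
U+0629 → 2-byte form D8 A9 at offsets 10–11.
U+9454 → 3-byte form E9 91 94 at offsets 12–14.
U+4D6C → 3-byte form E4 B5 AC at offsets 15–17.
Offset 17 falls in char 6's range; it's byte 3 of E4 B5 AC = 0xAC.

0xAC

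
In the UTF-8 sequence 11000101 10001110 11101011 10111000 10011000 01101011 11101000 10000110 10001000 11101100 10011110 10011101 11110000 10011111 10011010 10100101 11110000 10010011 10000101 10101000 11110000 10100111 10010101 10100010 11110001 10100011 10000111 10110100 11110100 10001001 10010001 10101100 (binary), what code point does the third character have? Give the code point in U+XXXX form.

Offset 0: leading byte 0xC5 = 11000101 → 2-byte char #1 = C5 8E.
Offset 2: leading byte 0xEB = 11101011 → 3-byte char #2 = EB B8 98.
Offset 5: leading byte 0x6B = 01101011 → 1-byte char #3 = 6B.
Leading byte 0x6B = 01101011 matches 0xxxxxxx → 1-byte sequence.
Byte 1: 0x6B = 01101011, payload 1101011 (7 bits).
Concatenate: 1101011 = 0x6B (7 bits → U+006B).

U+006B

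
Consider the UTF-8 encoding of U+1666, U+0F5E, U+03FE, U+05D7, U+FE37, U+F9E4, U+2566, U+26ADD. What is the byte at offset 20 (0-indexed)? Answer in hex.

0xA6

U+1666 → 3-byte form E1 99 A6 at offsets 0–2.
U+0F5E → 3-byte form E0 BD 9E at offsets 3–5.
U+03FE → 2-byte form CF BE at offsets 6–7.
U+05D7 → 2-byte form D7 97 at offsets 8–9.
U+FE37 → 3-byte form EF B8 B7 at offsets 10–12.
U+F9E4 → 3-byte form EF A7 A4 at offsets 13–15.
U+2566 → 3-byte form E2 95 A6 at offsets 16–18.
U+26ADD → 4-byte form F0 A6 AB 9D at offsets 19–22.
Offset 20 falls in char 8's range; it's byte 2 of F0 A6 AB 9D = 0xA6.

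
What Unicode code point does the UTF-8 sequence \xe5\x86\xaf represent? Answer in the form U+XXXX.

Leading byte 0xE5 = 11100101 matches 1110xxxx → 3-byte sequence.
Byte 1: 0xE5 = 11100101, payload 0101 (4 bits).
Byte 2: 0x86 = 10000110 (10xxxxxx ✓), payload 000110.
Byte 3: 0xAF = 10101111 (10xxxxxx ✓), payload 101111.
Concatenate: 0101000110101111 = 0x51AF (16 bits → U+51AF).

U+51AF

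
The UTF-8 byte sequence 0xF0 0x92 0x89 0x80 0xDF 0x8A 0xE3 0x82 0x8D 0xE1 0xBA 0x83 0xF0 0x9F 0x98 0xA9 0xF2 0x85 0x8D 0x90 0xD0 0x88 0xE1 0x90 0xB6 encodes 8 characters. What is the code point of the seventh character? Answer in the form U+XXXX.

Offset 0: leading byte 0xF0 = 11110000 → 4-byte char #1 = F0 92 89 80.
Offset 4: leading byte 0xDF = 11011111 → 2-byte char #2 = DF 8A.
Offset 6: leading byte 0xE3 = 11100011 → 3-byte char #3 = E3 82 8D.
Offset 9: leading byte 0xE1 = 11100001 → 3-byte char #4 = E1 BA 83.
Offset 12: leading byte 0xF0 = 11110000 → 4-byte char #5 = F0 9F 98 A9.
Offset 16: leading byte 0xF2 = 11110010 → 4-byte char #6 = F2 85 8D 90.
Offset 20: leading byte 0xD0 = 11010000 → 2-byte char #7 = D0 88.
Leading byte 0xD0 = 11010000 matches 110xxxxx → 2-byte sequence.
Byte 1: 0xD0 = 11010000, payload 10000 (5 bits).
Byte 2: 0x88 = 10001000 (10xxxxxx ✓), payload 001000.
Concatenate: 10000001000 = 0x408 (11 bits → U+0408).

U+0408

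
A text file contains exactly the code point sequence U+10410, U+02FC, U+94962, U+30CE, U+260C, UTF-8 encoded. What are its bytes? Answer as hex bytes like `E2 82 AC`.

F0 90 90 90 CB BC F2 94 A5 A2 E3 83 8E E2 98 8C

U+10410: 4-byte form → F0 90 90 90.
U+02FC: 2-byte form → CB BC.
U+94962: 4-byte form → F2 94 A5 A2.
U+30CE: 3-byte form → E3 83 8E.
U+260C: 3-byte form → E2 98 8C.
Concatenated (16 bytes): F0 90 90 90 CB BC F2 94 A5 A2 E3 83 8E E2 98 8C.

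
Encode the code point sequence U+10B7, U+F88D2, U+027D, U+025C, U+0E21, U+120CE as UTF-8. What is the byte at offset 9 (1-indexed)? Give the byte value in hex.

1-indexed offset 9 is 0-indexed offset 8.
U+10B7 → 3-byte form E1 82 B7 at offsets 0–2.
U+F88D2 → 4-byte form F3 B8 A3 92 at offsets 3–6.
U+027D → 2-byte form C9 BD at offsets 7–8.
Offset 8 falls in char 3's range; it's byte 2 of C9 BD = 0xBD.

0xBD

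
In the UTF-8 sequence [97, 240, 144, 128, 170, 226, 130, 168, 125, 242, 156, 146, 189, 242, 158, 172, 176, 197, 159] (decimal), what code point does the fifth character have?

Offset 0: leading byte 0x61 = 01100001 → 1-byte char #1 = 61.
Offset 1: leading byte 0xF0 = 11110000 → 4-byte char #2 = F0 90 80 AA.
Offset 5: leading byte 0xE2 = 11100010 → 3-byte char #3 = E2 82 A8.
Offset 8: leading byte 0x7D = 01111101 → 1-byte char #4 = 7D.
Offset 9: leading byte 0xF2 = 11110010 → 4-byte char #5 = F2 9C 92 BD.
Leading byte 0xF2 = 11110010 matches 11110xxx → 4-byte sequence.
Byte 1: 0xF2 = 11110010, payload 010 (3 bits).
Byte 2: 0x9C = 10011100 (10xxxxxx ✓), payload 011100.
Byte 3: 0x92 = 10010010 (10xxxxxx ✓), payload 010010.
Byte 4: 0xBD = 10111101 (10xxxxxx ✓), payload 111101.
Concatenate: 010011100010010111101 = 0x9C4BD (21 bits → U+9C4BD).

U+9C4BD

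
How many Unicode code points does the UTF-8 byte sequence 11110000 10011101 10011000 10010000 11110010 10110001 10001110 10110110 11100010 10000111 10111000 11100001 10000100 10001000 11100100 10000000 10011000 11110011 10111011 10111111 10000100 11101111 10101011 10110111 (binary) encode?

Byte at offset 0: 0xF0 = 11110000 → 4-byte char (#1). Advance 4.
Byte at offset 4: 0xF2 = 11110010 → 4-byte char (#2). Advance 4.
Byte at offset 8: 0xE2 = 11100010 → 3-byte char (#3). Advance 3.
Byte at offset 11: 0xE1 = 11100001 → 3-byte char (#4). Advance 3.
Byte at offset 14: 0xE4 = 11100100 → 3-byte char (#5). Advance 3.
Byte at offset 17: 0xF3 = 11110011 → 4-byte char (#6). Advance 4.
Byte at offset 21: 0xEF = 11101111 → 3-byte char (#7). Advance 3.
Reached end at offset 24 after 7 code points.

7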